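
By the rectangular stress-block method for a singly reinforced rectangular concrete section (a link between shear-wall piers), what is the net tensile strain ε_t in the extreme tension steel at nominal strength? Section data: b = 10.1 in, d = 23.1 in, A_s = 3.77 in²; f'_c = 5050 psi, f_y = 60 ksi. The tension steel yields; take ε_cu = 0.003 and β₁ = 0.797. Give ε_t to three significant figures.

a = A_s f_y/(0.85 f'_c b) = 5.217 in.
β₁ = 0.797, so c = a/β₁ = 5.217/0.797 = 6.546 in.
From the linear strain diagram with ε_cu = 0.003: ε_t = 0.003 (d − c)/c = 0.003 × (23.1 − 6.546)/6.546 = 0.00759.
Since ε_t ≥ 0.005, the section is tension-controlled.

ε_t ≈ 0.00759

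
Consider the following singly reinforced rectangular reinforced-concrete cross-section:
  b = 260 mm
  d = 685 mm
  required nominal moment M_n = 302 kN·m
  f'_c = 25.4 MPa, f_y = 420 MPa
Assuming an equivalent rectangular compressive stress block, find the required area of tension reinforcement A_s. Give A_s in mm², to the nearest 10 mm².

A_s ≈ 1120 mm²

With M_n = 0.85 f'_c a b (d − a/2), solve the quadratic for a:
a = d − √(d² − 2M_n/(0.85 f'_c b)) = 685 − √(685² − 2 × 302×10⁶/(0.85 × 25.4 × 260)) = 83.65 mm.
A_s = 0.85 f'_c a b / f_y = 0.85 × 25.4 × 83.65 × 260 / 420 = 1118.0 mm².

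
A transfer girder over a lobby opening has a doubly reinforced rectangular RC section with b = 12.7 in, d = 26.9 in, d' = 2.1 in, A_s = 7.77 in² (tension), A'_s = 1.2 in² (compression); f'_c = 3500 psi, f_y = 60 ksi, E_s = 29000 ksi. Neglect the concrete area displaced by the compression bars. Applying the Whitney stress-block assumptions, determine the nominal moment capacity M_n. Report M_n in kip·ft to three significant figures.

Assume both steels yield.
a = (A_s − A'_s) f_y/(0.85 f'_c b) = (7.77 − 1.2) × 60/(0.85 × 3.5 × 12.7) = 10.433 in.
c = a/β₁ = 10.433/0.85 = 12.274 in; ε'_s = 0.003(c − d')/c = 0.0025 ≥ ε_y = 0.0021, so the compression steel yields.
M_n = (A_s − A'_s) f_y (d − a/2) + A'_s f_y (d − d') = 394.2 × (26.9 − 5.2165) + 72 × (26.9 − 2.1) = 8547.6 + 1785.6 = 10333.2 kip·in = 10333.2/12 = 861.10 kip·ft.

M_n ≈ 861 kip·ft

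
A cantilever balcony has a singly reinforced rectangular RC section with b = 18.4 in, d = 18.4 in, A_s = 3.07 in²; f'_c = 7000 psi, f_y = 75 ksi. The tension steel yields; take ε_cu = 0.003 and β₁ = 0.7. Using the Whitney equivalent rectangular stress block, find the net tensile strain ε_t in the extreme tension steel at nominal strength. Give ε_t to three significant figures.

a = A_s f_y/(0.85 f'_c b) = 2.103 in.
β₁ = 0.7, so c = a/β₁ = 2.103/0.7 = 3.004 in.
From the linear strain diagram with ε_cu = 0.003: ε_t = 0.003 (d − c)/c = 0.003 × (18.4 − 3.004)/3.004 = 0.0154.
Since ε_t ≥ 0.005, the section is tension-controlled.

ε_t ≈ 0.0154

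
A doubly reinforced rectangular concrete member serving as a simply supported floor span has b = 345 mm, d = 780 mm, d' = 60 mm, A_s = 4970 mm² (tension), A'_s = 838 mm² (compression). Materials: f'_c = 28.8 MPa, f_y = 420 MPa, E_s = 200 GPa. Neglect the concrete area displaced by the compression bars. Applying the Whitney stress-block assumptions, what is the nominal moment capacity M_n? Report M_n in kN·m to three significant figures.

M_n ≈ 1430 kN·m

Assume both tension and compression steel yield.
Net tension couple steel: A_s − A'_s = 4132 mm².
a = (A_s − A'_s) f_y / (0.85 f'_c b) = 1735440/(0.85 × 28.8 × 345) = 205.48 mm.
c = a/β₁ = 205.48/0.844 = 243.46 mm; ε'_s = 0.003(c − d')/c = 0.0023 ≥ f_y/E_s = 0.0021, so compression steel does yield.
M_n = (A_s − A'_s) f_y (d − a/2) + A'_s f_y (d − d') = [1735440 × (780 − 102.74) + 351960 × (780 − 60)] × 10⁻⁶ = 1175.34 + 253.41 = 1428.75 kN·m.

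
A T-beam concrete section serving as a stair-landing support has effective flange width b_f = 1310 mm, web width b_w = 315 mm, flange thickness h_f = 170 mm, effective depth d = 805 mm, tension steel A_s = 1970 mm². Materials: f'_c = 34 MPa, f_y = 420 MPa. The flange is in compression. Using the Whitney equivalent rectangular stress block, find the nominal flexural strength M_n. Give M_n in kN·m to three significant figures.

M_n ≈ 657 kN·m

Tension: T = A_s f_y = 1970 × 420 = 827400 N.
Try a within the flange: a = T/(0.85 f'_c b_f) = 827400/(0.85 × 34 × 1310) = 21.85 mm.
Since a = 21.85 ≤ h_f = 170 mm, the stress block lies entirely in the flange; analyse as a rectangular beam of width b_f.
M_n = T(d − a/2) = 827400 × (805 − 10.925) = 657.02 × 10⁶ N·mm.
M_n = 657.02 kN·m.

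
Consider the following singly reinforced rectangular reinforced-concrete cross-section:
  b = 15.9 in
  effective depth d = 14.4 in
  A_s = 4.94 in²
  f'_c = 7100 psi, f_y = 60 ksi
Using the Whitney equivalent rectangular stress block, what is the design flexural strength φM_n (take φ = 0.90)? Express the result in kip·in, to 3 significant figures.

φM_n ≈ 3430 kip·in

T = A_s f_y = 4.94 × 60 = 296.4 kips.
a = T/(0.85 f'_c b) = 296.4/(0.85 × 7.1 × 15.9) = 3.089 in.
M_n = T(d − a/2) = 296.4 × (14.4 − 1.5445) = 3810.4 kip·in.
φM_n = 0.90 × 3810.4 = 3429.4 kip·in.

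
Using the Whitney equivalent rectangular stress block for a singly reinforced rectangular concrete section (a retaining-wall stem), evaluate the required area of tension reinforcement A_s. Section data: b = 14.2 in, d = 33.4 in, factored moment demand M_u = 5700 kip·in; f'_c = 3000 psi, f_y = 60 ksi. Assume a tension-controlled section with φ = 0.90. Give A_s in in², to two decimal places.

M_n = M_u/φ = 5700/0.90 = 6333.33 kip·in.
From M_n = 0.85 f'_c a b (d − a/2):
a = d − √(d² − 2M_n/(0.85 f'_c b)) = 33.4 − √(33.4² − 2 × 6333.33/(0.85 × 3 × 14.2)) = 5.728 in.
A_s = 0.85 f'_c a b / f_y = 0.85 × 3 × 5.728 × 14.2 / 60 = 3.457 in².

A_s ≈ 3.46 in²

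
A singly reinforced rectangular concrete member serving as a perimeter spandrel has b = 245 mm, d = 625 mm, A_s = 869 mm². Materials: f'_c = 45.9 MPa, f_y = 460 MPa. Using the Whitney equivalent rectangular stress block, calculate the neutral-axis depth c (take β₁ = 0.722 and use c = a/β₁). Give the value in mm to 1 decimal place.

T = A_s f_y = 869 × 460 = 399740 N = 399.74 kN.
Setting C = 0.85 f'_c a b equal to T: a = 399740/(0.85 × 45.9 × 245) = 41.820 mm.
With β₁ = 0.722, c = a/β₁ = 41.820/0.722 = 57.9 mm.

c ≈ 57.9 mm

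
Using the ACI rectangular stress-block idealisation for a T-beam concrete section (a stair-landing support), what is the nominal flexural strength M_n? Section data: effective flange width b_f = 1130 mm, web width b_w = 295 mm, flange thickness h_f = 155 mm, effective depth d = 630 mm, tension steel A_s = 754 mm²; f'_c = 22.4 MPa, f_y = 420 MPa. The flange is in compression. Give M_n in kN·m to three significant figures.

M_n ≈ 197 kN·m

Tension: T = A_s f_y = 754 × 420 = 316680 N.
Try a within the flange: a = T/(0.85 f'_c b_f) = 316680/(0.85 × 22.4 × 1130) = 14.72 mm.
Since a = 14.72 ≤ h_f = 155 mm, the stress block lies entirely in the flange; analyse as a rectangular beam of width b_f.
M_n = T(d − a/2) = 316680 × (630 − 7.36) = 197.18 × 10⁶ N·mm.
M_n = 197.18 kN·m.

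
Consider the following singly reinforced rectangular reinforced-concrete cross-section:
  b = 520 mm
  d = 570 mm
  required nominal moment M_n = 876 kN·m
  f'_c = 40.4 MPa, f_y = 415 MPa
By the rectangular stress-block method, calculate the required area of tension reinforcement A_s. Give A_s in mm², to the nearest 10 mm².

A_s ≈ 4040 mm²

With M_n = 0.85 f'_c a b (d − a/2), solve the quadratic for a:
a = d − √(d² − 2M_n/(0.85 f'_c b)) = 570 − √(570² − 2 × 876×10⁶/(0.85 × 40.4 × 520)) = 93.78 mm.
A_s = 0.85 f'_c a b / f_y = 0.85 × 40.4 × 93.78 × 520 / 415 = 4035.2 mm².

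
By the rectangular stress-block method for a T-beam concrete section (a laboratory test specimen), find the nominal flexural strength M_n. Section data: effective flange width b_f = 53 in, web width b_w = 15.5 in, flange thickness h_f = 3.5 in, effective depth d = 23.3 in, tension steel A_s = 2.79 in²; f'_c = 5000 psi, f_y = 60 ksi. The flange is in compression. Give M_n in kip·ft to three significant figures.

Tension: T = A_s f_y = 2.79 × 60 = 167.4 kips.
Try a within the flange: a = T/(0.85 f'_c b_f) = 167.4/(0.85 × 5 × 53) = 0.743 in.
Since a = 0.743 ≤ h_f = 3.5 in, the stress block lies entirely in the flange; analyse as a rectangular beam of width b_f.
M_n = T(d − a/2) = 167.4 × (23.3 − 0.3715) = 3838.2 kip·in.
M_n = 3838.2/12 = 319.85 kip·ft.

M_n ≈ 320 kip·ft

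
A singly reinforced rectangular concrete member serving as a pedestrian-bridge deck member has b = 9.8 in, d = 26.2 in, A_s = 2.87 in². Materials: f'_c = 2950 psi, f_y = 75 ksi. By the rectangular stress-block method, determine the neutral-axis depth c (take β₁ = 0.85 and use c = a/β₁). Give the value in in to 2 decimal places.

c ≈ 10.31 in

T = A_s f_y = 2.87 × 75 = 215.25 kips.
a = T/(0.85 f'_c b) = 215.25/(0.85 × 2.95 × 9.8) = 8.7594 in.
With β₁ = 0.85, c = a/β₁ = 8.7594/0.85 = 10.31 in.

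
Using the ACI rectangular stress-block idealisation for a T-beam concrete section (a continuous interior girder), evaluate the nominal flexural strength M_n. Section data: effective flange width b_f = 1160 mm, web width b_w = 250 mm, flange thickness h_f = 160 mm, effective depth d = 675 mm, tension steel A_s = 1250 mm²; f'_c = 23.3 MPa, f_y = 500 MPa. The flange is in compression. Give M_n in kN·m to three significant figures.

M_n ≈ 413 kN·m

Tension: T = A_s f_y = 1250 × 500 = 625000 N.
Try a within the flange: a = T/(0.85 f'_c b_f) = 625000/(0.85 × 23.3 × 1160) = 27.20 mm.
Since a = 27.20 ≤ h_f = 160 mm, the stress block lies entirely in the flange; analyse as a rectangular beam of width b_f.
M_n = T(d − a/2) = 625000 × (675 − 13.6) = 413.38 × 10⁶ N·mm.
M_n = 413.38 kN·m.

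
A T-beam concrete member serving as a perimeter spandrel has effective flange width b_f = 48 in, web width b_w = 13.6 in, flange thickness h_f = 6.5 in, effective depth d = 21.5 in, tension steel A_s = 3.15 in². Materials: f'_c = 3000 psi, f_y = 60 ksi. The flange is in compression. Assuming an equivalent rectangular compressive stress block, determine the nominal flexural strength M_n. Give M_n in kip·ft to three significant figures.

M_n ≈ 326 kip·ft

Tension: T = A_s f_y = 3.15 × 60 = 189 kips.
Try a within the flange: a = T/(0.85 f'_c b_f) = 189/(0.85 × 3 × 48) = 1.544 in.
Since a = 1.544 ≤ h_f = 6.5 in, the stress block lies entirely in the flange; analyse as a rectangular beam of width b_f.
M_n = T(d − a/2) = 189 × (21.5 − 0.772) = 3917.6 kip·in.
M_n = 3917.6/12 = 326.47 kip·ft.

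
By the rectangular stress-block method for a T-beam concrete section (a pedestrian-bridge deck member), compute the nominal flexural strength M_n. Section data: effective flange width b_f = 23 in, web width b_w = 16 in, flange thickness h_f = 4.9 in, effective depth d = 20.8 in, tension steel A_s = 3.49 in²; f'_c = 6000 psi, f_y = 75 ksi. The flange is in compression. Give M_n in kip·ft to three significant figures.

Tension: T = A_s f_y = 3.49 × 75 = 261.75 kips.
Try a within the flange: a = T/(0.85 f'_c b_f) = 261.75/(0.85 × 6 × 23) = 2.231 in.
Since a = 2.231 ≤ h_f = 4.9 in, the stress block lies entirely in the flange; analyse as a rectangular beam of width b_f.
M_n = T(d − a/2) = 261.75 × (20.8 − 1.1155) = 5152.4 kip·in.
M_n = 5152.4/12 = 429.37 kip·ft.

M_n ≈ 429 kip·ft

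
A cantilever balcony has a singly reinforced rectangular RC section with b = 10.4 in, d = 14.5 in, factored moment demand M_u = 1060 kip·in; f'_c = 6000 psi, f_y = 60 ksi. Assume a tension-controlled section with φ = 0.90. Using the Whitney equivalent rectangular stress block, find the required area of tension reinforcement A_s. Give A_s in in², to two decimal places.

M_n = M_u/φ = 1060/0.90 = 1177.78 kip·in.
From M_n = 0.85 f'_c a b (d − a/2):
a = d − √(d² − 2M_n/(0.85 f'_c b)) = 14.5 − √(14.5² − 2 × 1177.78/(0.85 × 6 × 10.4)) = 1.622 in.
A_s = 0.85 f'_c a b / f_y = 0.85 × 6 × 1.622 × 10.4 / 60 = 1.434 in².

A_s ≈ 1.43 in²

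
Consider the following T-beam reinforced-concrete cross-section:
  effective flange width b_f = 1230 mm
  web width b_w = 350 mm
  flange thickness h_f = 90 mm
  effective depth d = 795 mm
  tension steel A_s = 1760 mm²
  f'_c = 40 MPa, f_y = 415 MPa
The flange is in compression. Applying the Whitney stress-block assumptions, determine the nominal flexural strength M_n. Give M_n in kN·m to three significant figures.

Tension: T = A_s f_y = 1760 × 415 = 730400 N.
Try a within the flange: a = T/(0.85 f'_c b_f) = 730400/(0.85 × 40 × 1230) = 17.47 mm.
Since a = 17.47 ≤ h_f = 90 mm, the stress block lies entirely in the flange; analyse as a rectangular beam of width b_f.
M_n = T(d − a/2) = 730400 × (795 − 8.735) = 574.29 × 10⁶ N·mm.
M_n = 574.29 kN·m.

M_n ≈ 574 kN·m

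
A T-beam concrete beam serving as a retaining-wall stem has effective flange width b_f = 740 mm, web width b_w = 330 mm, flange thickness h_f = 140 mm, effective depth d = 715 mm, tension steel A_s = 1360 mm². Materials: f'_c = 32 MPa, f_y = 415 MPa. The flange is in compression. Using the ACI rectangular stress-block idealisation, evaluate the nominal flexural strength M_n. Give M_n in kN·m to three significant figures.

Tension: T = A_s f_y = 1360 × 415 = 564400 N.
Try a within the flange: a = T/(0.85 f'_c b_f) = 564400/(0.85 × 32 × 740) = 28.04 mm.
Since a = 28.04 ≤ h_f = 140 mm, the stress block lies entirely in the flange; analyse as a rectangular beam of width b_f.
M_n = T(d − a/2) = 564400 × (715 − 14.02) = 395.63 × 10⁶ N·mm.
M_n = 395.63 kN·m.

M_n ≈ 396 kN·m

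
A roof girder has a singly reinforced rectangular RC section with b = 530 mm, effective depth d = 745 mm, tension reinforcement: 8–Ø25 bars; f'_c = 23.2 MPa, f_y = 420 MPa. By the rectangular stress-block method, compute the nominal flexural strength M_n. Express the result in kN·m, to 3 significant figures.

M_n ≈ 1100 kN·m

A_s = 8 × 491 = 3928 mm².
T = A_s f_y = 3928 × 420 = 1649760 N = 1649.76 kN.
From C = T: a = T/(0.85 f'_c b) = 1649760/(0.85 × 23.2 × 530) = 157.85 mm.
M_n = T(d − a/2) = 1649.76 kN × (745 − 78.925) mm = 1098.86 kN·m.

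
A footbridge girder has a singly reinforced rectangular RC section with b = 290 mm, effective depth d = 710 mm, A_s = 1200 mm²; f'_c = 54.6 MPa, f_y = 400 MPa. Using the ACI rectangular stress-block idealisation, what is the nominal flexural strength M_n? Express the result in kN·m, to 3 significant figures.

T = A_s f_y = 1200 × 400 = 480000 N = 480 kN.
From C = T: a = T/(0.85 f'_c b) = 480000/(0.85 × 54.6 × 290) = 35.66 mm.
M_n = T(d − a/2) = 480 kN × (710 − 17.83) mm = 332.24 kN·m.

M_n ≈ 332 kN·m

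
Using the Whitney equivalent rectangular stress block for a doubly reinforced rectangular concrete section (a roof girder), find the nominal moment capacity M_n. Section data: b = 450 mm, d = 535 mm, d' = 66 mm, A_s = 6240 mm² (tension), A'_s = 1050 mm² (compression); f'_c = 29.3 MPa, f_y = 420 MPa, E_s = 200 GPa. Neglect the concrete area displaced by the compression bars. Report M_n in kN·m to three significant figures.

M_n ≈ 1160 kN·m

Assume both tension and compression steel yield.
Net tension couple steel: A_s − A'_s = 5190 mm².
a = (A_s − A'_s) f_y / (0.85 f'_c b) = 2179800/(0.85 × 29.3 × 450) = 194.50 mm.
c = a/β₁ = 194.50/0.841 = 231.27 mm; ε'_s = 0.003(c − d')/c = 0.0021 ≥ f_y/E_s = 0.0021, so compression steel does yield.
M_n = (A_s − A'_s) f_y (d − a/2) + A'_s f_y (d − d') = [2179800 × (535 − 97.25) + 441000 × (535 − 66)] × 10⁻⁶ = 954.21 + 206.83 = 1161.04 kN·m.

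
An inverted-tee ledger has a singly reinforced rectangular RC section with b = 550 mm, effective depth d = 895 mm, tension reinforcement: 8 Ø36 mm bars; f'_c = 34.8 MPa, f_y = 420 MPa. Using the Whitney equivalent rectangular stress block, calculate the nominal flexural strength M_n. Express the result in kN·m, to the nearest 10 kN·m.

M_n ≈ 2700 kN·m

A_s = 8 × 1018 = 8144 mm².
T = A_s f_y = 8144 × 420 = 3420480 N = 3420.48 kN.
From C = T: a = T/(0.85 f'_c b) = 3420480/(0.85 × 34.8 × 550) = 210.25 mm.
M_n = T(d − a/2) = 3420.48 kN × (895 − 105.125) mm = 2701.75 kN·m.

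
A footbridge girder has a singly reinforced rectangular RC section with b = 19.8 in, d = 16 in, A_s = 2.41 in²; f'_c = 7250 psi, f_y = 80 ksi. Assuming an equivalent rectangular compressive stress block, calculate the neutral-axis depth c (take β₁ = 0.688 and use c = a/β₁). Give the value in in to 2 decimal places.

c ≈ 2.30 in

T = A_s f_y = 2.41 × 80 = 192.8 kips.
a = T/(0.85 f'_c b) = 192.8/(0.85 × 7.25 × 19.8) = 1.5801 in.
With β₁ = 0.688, c = a/β₁ = 1.5801/0.688 = 2.30 in.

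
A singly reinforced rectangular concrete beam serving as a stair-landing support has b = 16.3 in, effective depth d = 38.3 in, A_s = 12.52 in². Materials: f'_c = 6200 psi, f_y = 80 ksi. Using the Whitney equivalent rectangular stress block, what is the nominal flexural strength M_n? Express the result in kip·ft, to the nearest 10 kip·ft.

M_n ≈ 2710 kip·ft

T = A_s f_y = 12.52 × 80 = 1001.6 kips.
a = T/(0.85 f'_c b) = 1001.6/(0.85 × 6.2 × 16.3) = 11.660 in.
M_n = T(d − a/2) = 1001.6 × (38.3 − 5.83) = 32522.0 kip·in = 32522.0/12 = 2710.17 kip·ft.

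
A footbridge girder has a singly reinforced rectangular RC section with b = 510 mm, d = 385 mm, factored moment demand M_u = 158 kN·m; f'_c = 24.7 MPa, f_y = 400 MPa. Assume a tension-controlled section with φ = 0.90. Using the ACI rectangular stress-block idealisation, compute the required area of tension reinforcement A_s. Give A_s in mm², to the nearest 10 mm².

M_n = M_u/φ = 158/0.90 = 175.556 kN·m.
With M_n = 0.85 f'_c a b (d − a/2), solve the quadratic for a:
a = d − √(d² − 2M_n/(0.85 f'_c b)) = 385 − √(385² − 2 × 175.556×10⁶/(0.85 × 24.7 × 510)) = 45.24 mm.
A_s = 0.85 f'_c a b / f_y = 0.85 × 24.7 × 45.24 × 510 / 400 = 1211.0 mm².

A_s ≈ 1210 mm²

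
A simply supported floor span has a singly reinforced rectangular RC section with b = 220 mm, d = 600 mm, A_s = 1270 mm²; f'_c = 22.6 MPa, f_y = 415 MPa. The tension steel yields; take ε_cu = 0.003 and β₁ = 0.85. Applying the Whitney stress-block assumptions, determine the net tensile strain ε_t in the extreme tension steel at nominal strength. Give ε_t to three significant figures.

a = A_s f_y/(0.85 f'_c b) = 124.71 mm.
β₁ = 0.85, so c = a/β₁ = 124.71/0.85 = 146.72 mm.
From the linear strain diagram with ε_cu = 0.003: ε_t = 0.003 (d − c)/c = 0.003 × (600 − 146.72)/146.72 = 0.00927.
Since ε_t ≥ 0.005, the section is tension-controlled.

ε_t ≈ 0.00927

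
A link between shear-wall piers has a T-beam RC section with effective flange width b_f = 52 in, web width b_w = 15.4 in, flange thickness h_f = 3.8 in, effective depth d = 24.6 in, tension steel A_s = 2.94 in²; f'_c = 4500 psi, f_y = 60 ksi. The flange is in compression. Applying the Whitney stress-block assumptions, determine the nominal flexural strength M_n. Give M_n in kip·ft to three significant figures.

M_n ≈ 355 kip·ft

Tension: T = A_s f_y = 2.94 × 60 = 176.4 kips.
Try a within the flange: a = T/(0.85 f'_c b_f) = 176.4/(0.85 × 4.5 × 52) = 0.887 in.
Since a = 0.887 ≤ h_f = 3.8 in, the stress block lies entirely in the flange; analyse as a rectangular beam of width b_f.
M_n = T(d − a/2) = 176.4 × (24.6 − 0.4435) = 4261.2 kip·in.
M_n = 4261.2/12 = 355.10 kip·ft.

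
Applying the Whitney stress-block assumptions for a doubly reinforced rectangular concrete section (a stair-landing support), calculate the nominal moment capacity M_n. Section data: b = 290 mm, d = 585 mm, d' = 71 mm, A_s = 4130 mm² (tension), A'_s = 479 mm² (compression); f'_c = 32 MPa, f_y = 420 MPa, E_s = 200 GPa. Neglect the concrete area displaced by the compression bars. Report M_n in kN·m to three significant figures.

M_n ≈ 851 kN·m

Assume both tension and compression steel yield.
Net tension couple steel: A_s − A'_s = 3651 mm².
a = (A_s − A'_s) f_y / (0.85 f'_c b) = 1533420/(0.85 × 32 × 290) = 194.40 mm.
c = a/β₁ = 194.40/0.821 = 236.78 mm; ε'_s = 0.003(c − d')/c = 0.0021 ≥ f_y/E_s = 0.0021, so compression steel does yield.
M_n = (A_s − A'_s) f_y (d − a/2) + A'_s f_y (d − d') = [1533420 × (585 − 97.2) + 201180 × (585 − 71)] × 10⁻⁶ = 748.00 + 103.41 = 851.41 kN·m.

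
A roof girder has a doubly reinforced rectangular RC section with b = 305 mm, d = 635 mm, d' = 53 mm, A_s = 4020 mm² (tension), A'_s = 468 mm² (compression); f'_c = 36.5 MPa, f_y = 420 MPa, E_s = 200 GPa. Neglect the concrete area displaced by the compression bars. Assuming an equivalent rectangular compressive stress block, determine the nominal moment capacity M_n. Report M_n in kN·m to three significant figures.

Assume both tension and compression steel yield.
Net tension couple steel: A_s − A'_s = 3552 mm².
a = (A_s − A'_s) f_y / (0.85 f'_c b) = 1491840/(0.85 × 36.5 × 305) = 157.66 mm.
c = a/β₁ = 157.66/0.789 = 199.82 mm; ε'_s = 0.003(c − d')/c = 0.0022 ≥ f_y/E_s = 0.0021, so compression steel does yield.
M_n = (A_s − A'_s) f_y (d − a/2) + A'_s f_y (d − d') = [1491840 × (635 − 78.83) + 196560 × (635 − 53)] × 10⁻⁶ = 829.72 + 114.40 = 944.12 kN·m.

M_n ≈ 944 kN·m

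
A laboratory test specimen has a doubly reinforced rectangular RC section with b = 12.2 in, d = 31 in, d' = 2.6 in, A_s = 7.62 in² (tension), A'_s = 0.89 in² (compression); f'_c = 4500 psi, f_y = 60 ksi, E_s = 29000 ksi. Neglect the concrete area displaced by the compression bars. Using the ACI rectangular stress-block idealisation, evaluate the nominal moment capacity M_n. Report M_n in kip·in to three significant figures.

Assume both steels yield.
a = (A_s − A'_s) f_y/(0.85 f'_c b) = (7.62 − 0.89) × 60/(0.85 × 4.5 × 12.2) = 8.653 in.
c = a/β₁ = 8.653/0.825 = 10.488 in; ε'_s = 0.003(c − d')/c = 0.0023 ≥ ε_y = 0.0021, so the compression steel yields.
M_n = (A_s − A'_s) f_y (d − a/2) + A'_s f_y (d − d') = 403.8 × (31 − 4.3265) + 53.4 × (31 − 2.6) = 10770.8 + 1516.6 = 12287.4 kip·in.

M_n ≈ 12300 kip·in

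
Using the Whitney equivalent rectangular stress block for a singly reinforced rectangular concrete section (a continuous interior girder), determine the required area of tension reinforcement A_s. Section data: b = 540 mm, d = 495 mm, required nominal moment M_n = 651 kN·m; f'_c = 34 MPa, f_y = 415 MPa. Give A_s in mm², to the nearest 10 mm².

With M_n = 0.85 f'_c a b (d − a/2), solve the quadratic for a:
a = d − √(d² − 2M_n/(0.85 f'_c b)) = 495 − √(495² − 2 × 651×10⁶/(0.85 × 34 × 540)) = 93.01 mm.
A_s = 0.85 f'_c a b / f_y = 0.85 × 34 × 93.01 × 540 / 415 = 3497.6 mm².

A_s ≈ 3500 mm²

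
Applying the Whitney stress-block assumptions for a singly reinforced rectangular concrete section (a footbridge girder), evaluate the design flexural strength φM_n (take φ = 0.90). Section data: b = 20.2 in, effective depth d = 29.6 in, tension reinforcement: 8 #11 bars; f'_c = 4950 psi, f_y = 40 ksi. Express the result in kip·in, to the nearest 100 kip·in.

φM_n ≈ 12000 kip·in

A_s = 8 × 1.56 = 12.48 in².
T = A_s f_y = 12.48 × 40 = 499.2 kips.
a = T/(0.85 f'_c b) = 499.2/(0.85 × 4.95 × 20.2) = 5.874 in.
M_n = T(d − a/2) = 499.2 × (29.6 − 2.937) = 13310.2 kip·in.
φM_n = 0.90 × 13310.2 = 11979.2 kip·in.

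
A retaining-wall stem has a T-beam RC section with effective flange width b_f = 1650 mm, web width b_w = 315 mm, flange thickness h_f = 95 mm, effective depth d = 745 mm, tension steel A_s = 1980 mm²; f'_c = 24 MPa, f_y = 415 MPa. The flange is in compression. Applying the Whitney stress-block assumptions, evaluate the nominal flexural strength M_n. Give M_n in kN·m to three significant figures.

Tension: T = A_s f_y = 1980 × 415 = 821700 N.
Try a within the flange: a = T/(0.85 f'_c b_f) = 821700/(0.85 × 24 × 1650) = 24.41 mm.
Since a = 24.41 ≤ h_f = 95 mm, the stress block lies entirely in the flange; analyse as a rectangular beam of width b_f.
M_n = T(d − a/2) = 821700 × (745 − 12.205) = 602.14 × 10⁶ N·mm.
M_n = 602.14 kN·m.

M_n ≈ 602 kN·m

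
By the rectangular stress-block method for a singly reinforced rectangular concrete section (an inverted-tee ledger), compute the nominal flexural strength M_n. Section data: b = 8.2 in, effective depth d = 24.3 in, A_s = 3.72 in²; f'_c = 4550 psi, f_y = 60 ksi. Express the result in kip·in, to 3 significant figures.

M_n ≈ 4640 kip·in

T = A_s f_y = 3.72 × 60 = 223.2 kips.
a = T/(0.85 f'_c b) = 223.2/(0.85 × 4.55 × 8.2) = 7.038 in.
M_n = T(d − a/2) = 223.2 × (24.3 − 3.519) = 4638.3 kip·in.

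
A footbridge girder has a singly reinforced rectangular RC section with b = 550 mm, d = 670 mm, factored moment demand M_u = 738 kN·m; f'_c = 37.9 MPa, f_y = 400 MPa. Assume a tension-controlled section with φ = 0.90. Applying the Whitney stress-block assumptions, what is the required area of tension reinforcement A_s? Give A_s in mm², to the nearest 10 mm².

M_n = M_u/φ = 738/0.90 = 820 kN·m.
With M_n = 0.85 f'_c a b (d − a/2), solve the quadratic for a:
a = d − √(d² − 2M_n/(0.85 f'_c b)) = 670 − √(670² − 2 × 820×10⁶/(0.85 × 37.9 × 550)) = 73.06 mm.
A_s = 0.85 f'_c a b / f_y = 0.85 × 37.9 × 73.06 × 550 / 400 = 3236.2 mm².

A_s ≈ 3240 mm²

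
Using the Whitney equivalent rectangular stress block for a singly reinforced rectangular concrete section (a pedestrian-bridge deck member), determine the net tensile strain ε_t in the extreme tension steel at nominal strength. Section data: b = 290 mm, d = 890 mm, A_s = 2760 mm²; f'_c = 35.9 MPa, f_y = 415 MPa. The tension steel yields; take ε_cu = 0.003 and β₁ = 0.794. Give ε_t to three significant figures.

a = A_s f_y/(0.85 f'_c b) = 129.43 mm.
β₁ = 0.794, so c = a/β₁ = 129.43/0.794 = 163.01 mm.
From the linear strain diagram with ε_cu = 0.003: ε_t = 0.003 (d − c)/c = 0.003 × (890 − 163.01)/163.01 = 0.0134.
Since ε_t ≥ 0.005, the section is tension-controlled.

ε_t ≈ 0.0134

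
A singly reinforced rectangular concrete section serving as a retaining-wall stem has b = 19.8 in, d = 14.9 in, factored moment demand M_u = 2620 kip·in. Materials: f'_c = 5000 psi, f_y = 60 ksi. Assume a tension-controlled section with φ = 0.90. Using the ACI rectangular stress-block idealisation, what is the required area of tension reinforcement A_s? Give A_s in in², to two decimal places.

A_s ≈ 3.56 in²

M_n = M_u/φ = 2620/0.90 = 2911.11 kip·in.
From M_n = 0.85 f'_c a b (d − a/2):
a = d − √(d² − 2M_n/(0.85 f'_c b)) = 14.9 − √(14.9² − 2 × 2911.11/(0.85 × 5 × 19.8)) = 2.538 in.
A_s = 0.85 f'_c a b / f_y = 0.85 × 5 × 2.538 × 19.8 / 60 = 3.560 in².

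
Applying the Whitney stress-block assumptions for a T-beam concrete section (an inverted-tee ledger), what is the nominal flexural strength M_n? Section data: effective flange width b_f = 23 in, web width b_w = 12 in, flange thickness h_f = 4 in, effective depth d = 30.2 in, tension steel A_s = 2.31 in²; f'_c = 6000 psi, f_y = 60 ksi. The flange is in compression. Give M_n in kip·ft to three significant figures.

M_n ≈ 342 kip·ft

Tension: T = A_s f_y = 2.31 × 60 = 138.6 kips.
Try a within the flange: a = T/(0.85 f'_c b_f) = 138.6/(0.85 × 6 × 23) = 1.182 in.
Since a = 1.182 ≤ h_f = 4 in, the stress block lies entirely in the flange; analyse as a rectangular beam of width b_f.
M_n = T(d − a/2) = 138.6 × (30.2 − 0.591) = 4103.8 kip·in.
M_n = 4103.8/12 = 341.98 kip·ft.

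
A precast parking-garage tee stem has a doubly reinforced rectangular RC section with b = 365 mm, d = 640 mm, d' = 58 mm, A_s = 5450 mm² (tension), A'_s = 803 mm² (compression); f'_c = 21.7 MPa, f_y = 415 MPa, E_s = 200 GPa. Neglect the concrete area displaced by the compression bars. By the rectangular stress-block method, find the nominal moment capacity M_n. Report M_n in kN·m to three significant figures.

Assume both tension and compression steel yield.
Net tension couple steel: A_s − A'_s = 4647 mm².
a = (A_s − A'_s) f_y / (0.85 f'_c b) = 1928505/(0.85 × 21.7 × 365) = 286.45 mm.
c = a/β₁ = 286.45/0.85 = 337.00 mm; ε'_s = 0.003(c − d')/c = 0.0025 ≥ f_y/E_s = 0.0021, so compression steel does yield.
M_n = (A_s − A'_s) f_y (d − a/2) + A'_s f_y (d − d') = [1928505 × (640 − 143.225) + 333245 × (640 − 58)] × 10⁻⁶ = 958.03 + 193.95 = 1151.98 kN·m.

M_n ≈ 1150 kN·m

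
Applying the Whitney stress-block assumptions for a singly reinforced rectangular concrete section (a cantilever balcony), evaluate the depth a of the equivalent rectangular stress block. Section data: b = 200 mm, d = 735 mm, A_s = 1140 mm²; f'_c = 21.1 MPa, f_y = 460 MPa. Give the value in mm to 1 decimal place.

a ≈ 146.2 mm

T = A_s f_y = 1140 × 460 = 524400 N = 524.4 kN.
Setting C = 0.85 f'_c a b equal to T: a = 524400/(0.85 × 21.1 × 200) = 146.2 mm.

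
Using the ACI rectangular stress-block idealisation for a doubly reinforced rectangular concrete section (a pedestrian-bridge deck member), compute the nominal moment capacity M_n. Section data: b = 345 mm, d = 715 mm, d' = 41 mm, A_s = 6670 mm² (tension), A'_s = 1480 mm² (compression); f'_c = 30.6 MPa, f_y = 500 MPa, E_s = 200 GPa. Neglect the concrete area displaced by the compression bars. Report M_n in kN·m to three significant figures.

Assume both tension and compression steel yield.
Net tension couple steel: A_s − A'_s = 5190 mm².
a = (A_s − A'_s) f_y / (0.85 f'_c b) = 2595000/(0.85 × 30.6 × 345) = 289.19 mm.
c = a/β₁ = 289.19/0.831 = 348.00 mm; ε'_s = 0.003(c − d')/c = 0.0026 ≥ f_y/E_s = 0.0025, so compression steel does yield.
M_n = (A_s − A'_s) f_y (d − a/2) + A'_s f_y (d − d') = [2595000 × (715 − 144.595) + 740000 × (715 − 41)] × 10⁻⁶ = 1480.20 + 498.76 = 1978.96 kN·m.

M_n ≈ 1980 kN·m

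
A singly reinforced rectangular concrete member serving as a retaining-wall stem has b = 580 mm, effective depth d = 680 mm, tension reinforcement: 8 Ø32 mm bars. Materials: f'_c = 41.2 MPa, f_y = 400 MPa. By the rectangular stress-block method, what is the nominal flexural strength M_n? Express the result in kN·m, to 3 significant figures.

A_s = 8 × 804 = 6432 mm².
T = A_s f_y = 6432 × 400 = 2572800 N = 2572.8 kN.
From C = T: a = T/(0.85 f'_c b) = 2572800/(0.85 × 41.2 × 580) = 126.67 mm.
M_n = T(d − a/2) = 2572.8 kN × (680 − 63.335) mm = 1586.56 kN·m.

M_n ≈ 1590 kN·m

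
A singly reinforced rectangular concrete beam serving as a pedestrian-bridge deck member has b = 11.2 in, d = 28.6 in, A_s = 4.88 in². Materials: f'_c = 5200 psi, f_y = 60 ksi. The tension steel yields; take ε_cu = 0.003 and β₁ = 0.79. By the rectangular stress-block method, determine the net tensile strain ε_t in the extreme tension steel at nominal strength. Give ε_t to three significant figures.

ε_t ≈ 0.00846

a = A_s f_y/(0.85 f'_c b) = 5.915 in.
β₁ = 0.79, so c = a/β₁ = 5.915/0.79 = 7.487 in.
From the linear strain diagram with ε_cu = 0.003: ε_t = 0.003 (d − c)/c = 0.003 × (28.6 − 7.487)/7.487 = 0.00846.
Since ε_t ≥ 0.005, the section is tension-controlled.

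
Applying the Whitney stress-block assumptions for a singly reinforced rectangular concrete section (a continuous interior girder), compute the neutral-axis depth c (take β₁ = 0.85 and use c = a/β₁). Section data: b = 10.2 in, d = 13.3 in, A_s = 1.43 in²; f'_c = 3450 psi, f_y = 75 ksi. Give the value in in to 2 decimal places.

c ≈ 4.22 in

T = A_s f_y = 1.43 × 75 = 107.25 kips.
a = T/(0.85 f'_c b) = 107.25/(0.85 × 3.45 × 10.2) = 3.5856 in.
With β₁ = 0.85, c = a/β₁ = 3.5856/0.85 = 4.22 in.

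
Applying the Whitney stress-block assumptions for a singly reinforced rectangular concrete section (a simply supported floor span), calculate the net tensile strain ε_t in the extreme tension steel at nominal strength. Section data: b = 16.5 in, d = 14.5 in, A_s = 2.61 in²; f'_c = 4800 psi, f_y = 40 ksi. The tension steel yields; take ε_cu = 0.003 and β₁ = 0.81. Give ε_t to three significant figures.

a = A_s f_y/(0.85 f'_c b) = 1.551 in.
β₁ = 0.81, so c = a/β₁ = 1.551/0.81 = 1.915 in.
From the linear strain diagram with ε_cu = 0.003: ε_t = 0.003 (d − c)/c = 0.003 × (14.5 − 1.915)/1.915 = 0.0197.
Since ε_t ≥ 0.005, the section is tension-controlled.

ε_t ≈ 0.0197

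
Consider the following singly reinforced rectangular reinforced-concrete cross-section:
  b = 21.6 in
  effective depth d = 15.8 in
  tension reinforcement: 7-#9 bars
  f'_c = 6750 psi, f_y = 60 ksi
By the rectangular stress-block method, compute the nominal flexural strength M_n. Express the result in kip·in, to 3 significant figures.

M_n ≈ 5920 kip·in

A_s = 7 × 1 = 7 in².
T = A_s f_y = 7 × 60 = 420 kips.
a = T/(0.85 f'_c b) = 420/(0.85 × 6.75 × 21.6) = 3.389 in.
M_n = T(d − a/2) = 420 × (15.8 − 1.6945) = 5924.3 kip·in.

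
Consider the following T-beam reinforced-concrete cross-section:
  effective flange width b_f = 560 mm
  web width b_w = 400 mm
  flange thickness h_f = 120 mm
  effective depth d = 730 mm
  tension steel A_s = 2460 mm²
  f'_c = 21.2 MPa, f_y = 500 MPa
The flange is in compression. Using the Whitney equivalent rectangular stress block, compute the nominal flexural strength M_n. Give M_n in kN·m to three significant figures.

Tension: T = A_s f_y = 2460 × 500 = 1230000 N.
Try a within the flange: a = T/(0.85 f'_c b_f) = 1230000/(0.85 × 21.2 × 560) = 121.89 mm.
a = 121.89 > h_f = 120 mm: the block extends into the web. Split into flange-overhang and web parts.
C_f = 0.85 f'_c (b_f − b_w) h_f = 0.85 × 21.2 × (560 − 400) × 120 = 345984 N.
Remaining web compression depth: a_w = (T − C_f)/(0.85 f'_c b_w) = (1230000 − 345984)/(0.85 × 21.2 × 400) = 122.64 mm.
M_n = C_f(d − h_f/2) + (T − C_f)(d − a_w/2) = 345984 × (730 − 60) + 884016 × (730 − 61.32) = 231.81 + 591.12 = 822.93 × 10⁶ N·mm.
M_n = 822.93 kN·m.

M_n ≈ 823 kN·m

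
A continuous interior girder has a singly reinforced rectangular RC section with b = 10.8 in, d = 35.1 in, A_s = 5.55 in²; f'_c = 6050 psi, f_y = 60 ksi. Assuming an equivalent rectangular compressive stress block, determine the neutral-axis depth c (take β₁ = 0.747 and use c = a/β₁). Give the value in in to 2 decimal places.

c ≈ 8.03 in

T = A_s f_y = 5.55 × 60 = 333 kips.
a = T/(0.85 f'_c b) = 333/(0.85 × 6.05 × 10.8) = 5.9958 in.
With β₁ = 0.747, c = a/β₁ = 5.9958/0.747 = 8.03 in.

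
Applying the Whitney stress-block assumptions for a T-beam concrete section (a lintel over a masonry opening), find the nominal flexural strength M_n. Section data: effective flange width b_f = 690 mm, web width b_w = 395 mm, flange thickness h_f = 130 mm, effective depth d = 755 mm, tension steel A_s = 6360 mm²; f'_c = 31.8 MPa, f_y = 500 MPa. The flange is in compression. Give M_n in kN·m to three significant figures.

Tension: T = A_s f_y = 6360 × 500 = 3180000 N.
Try a within the flange: a = T/(0.85 f'_c b_f) = 3180000/(0.85 × 31.8 × 690) = 170.50 mm.
a = 170.50 > h_f = 130 mm: the block extends into the web. Split into flange-overhang and web parts.
C_f = 0.85 f'_c (b_f − b_w) h_f = 0.85 × 31.8 × (690 − 395) × 130 = 1036601 N.
Remaining web compression depth: a_w = (T − C_f)/(0.85 f'_c b_w) = (3180000 − 1036601)/(0.85 × 31.8 × 395) = 200.75 mm.
M_n = C_f(d − h_f/2) + (T − C_f)(d − a_w/2) = 1036601 × (755 − 65) + 2143399 × (755 − 100.375) = 715.25 + 1403.12 = 2118.37 × 10⁶ N·mm.
M_n = 2118.37 kN·m.

M_n ≈ 2120 kN·m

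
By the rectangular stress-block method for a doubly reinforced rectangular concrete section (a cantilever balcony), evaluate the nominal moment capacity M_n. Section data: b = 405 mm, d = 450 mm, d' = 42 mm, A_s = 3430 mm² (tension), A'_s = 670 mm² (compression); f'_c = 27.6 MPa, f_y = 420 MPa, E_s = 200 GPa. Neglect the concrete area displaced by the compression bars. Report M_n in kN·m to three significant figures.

Assume both tension and compression steel yield.
Net tension couple steel: A_s − A'_s = 2760 mm².
a = (A_s − A'_s) f_y / (0.85 f'_c b) = 1159200/(0.85 × 27.6 × 405) = 122.00 mm.
c = a/β₁ = 122.00/0.85 = 143.53 mm; ε'_s = 0.003(c − d')/c = 0.0021 ≥ f_y/E_s = 0.0021, so compression steel does yield.
M_n = (A_s − A'_s) f_y (d − a/2) + A'_s f_y (d − d') = [1159200 × (450 − 61) + 281400 × (450 − 42)] × 10⁻⁶ = 450.93 + 114.81 = 565.74 kN·m.

M_n ≈ 566 kN·m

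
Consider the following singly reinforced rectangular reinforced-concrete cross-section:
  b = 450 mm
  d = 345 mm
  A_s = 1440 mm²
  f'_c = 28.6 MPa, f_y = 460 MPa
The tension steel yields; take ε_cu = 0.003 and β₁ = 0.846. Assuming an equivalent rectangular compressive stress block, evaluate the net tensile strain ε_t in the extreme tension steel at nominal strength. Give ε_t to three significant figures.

ε_t ≈ 0.0115

a = A_s f_y/(0.85 f'_c b) = 60.55 mm.
β₁ = 0.846, so c = a/β₁ = 60.55/0.846 = 71.57 mm.
From the linear strain diagram with ε_cu = 0.003: ε_t = 0.003 (d − c)/c = 0.003 × (345 − 71.57)/71.57 = 0.0115.
Since ε_t ≥ 0.005, the section is tension-controlled.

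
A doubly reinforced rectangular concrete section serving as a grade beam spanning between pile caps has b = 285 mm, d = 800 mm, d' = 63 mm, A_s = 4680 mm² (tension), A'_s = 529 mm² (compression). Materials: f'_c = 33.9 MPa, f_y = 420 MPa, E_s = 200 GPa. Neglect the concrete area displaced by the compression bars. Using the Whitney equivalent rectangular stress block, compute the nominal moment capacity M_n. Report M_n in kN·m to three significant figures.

M_n ≈ 1370 kN·m

Assume both tension and compression steel yield.
Net tension couple steel: A_s − A'_s = 4151 mm².
a = (A_s − A'_s) f_y / (0.85 f'_c b) = 1743420/(0.85 × 33.9 × 285) = 212.29 mm.
c = a/β₁ = 212.29/0.808 = 262.74 mm; ε'_s = 0.003(c − d')/c = 0.0023 ≥ f_y/E_s = 0.0021, so compression steel does yield.
M_n = (A_s − A'_s) f_y (d − a/2) + A'_s f_y (d − d') = [1743420 × (800 − 106.145) + 222180 × (800 − 63)] × 10⁻⁶ = 1209.68 + 163.75 = 1373.43 kN·m.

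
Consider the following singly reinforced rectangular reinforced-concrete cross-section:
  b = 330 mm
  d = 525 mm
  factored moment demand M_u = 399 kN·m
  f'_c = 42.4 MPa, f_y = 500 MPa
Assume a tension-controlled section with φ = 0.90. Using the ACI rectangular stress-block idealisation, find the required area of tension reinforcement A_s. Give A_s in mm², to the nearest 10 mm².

A_s ≈ 1820 mm²

M_n = M_u/φ = 399/0.90 = 443.333 kN·m.
With M_n = 0.85 f'_c a b (d − a/2), solve the quadratic for a:
a = d − √(d² − 2M_n/(0.85 f'_c b)) = 525 − √(525² − 2 × 443.333×10⁶/(0.85 × 42.4 × 330)) = 76.59 mm.
A_s = 0.85 f'_c a b / f_y = 0.85 × 42.4 × 76.59 × 330 / 500 = 1821.8 mm².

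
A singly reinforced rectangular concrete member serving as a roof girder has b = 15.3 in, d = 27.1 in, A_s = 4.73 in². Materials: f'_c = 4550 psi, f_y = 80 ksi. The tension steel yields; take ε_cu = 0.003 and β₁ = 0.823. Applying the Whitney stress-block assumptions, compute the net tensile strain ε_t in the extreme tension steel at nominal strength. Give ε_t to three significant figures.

a = A_s f_y/(0.85 f'_c b) = 6.395 in.
β₁ = 0.823, so c = a/β₁ = 6.395/0.823 = 7.770 in.
From the linear strain diagram with ε_cu = 0.003: ε_t = 0.003 (d − c)/c = 0.003 × (27.1 − 7.770)/7.770 = 0.00746.
Since ε_t ≥ 0.005, the section is tension-controlled.

ε_t ≈ 0.00746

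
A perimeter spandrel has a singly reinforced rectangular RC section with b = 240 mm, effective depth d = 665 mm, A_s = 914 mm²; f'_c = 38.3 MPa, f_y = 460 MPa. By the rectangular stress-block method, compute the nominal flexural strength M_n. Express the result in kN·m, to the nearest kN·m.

T = A_s f_y = 914 × 460 = 420440 N = 420.44 kN.
From C = T: a = T/(0.85 f'_c b) = 420440/(0.85 × 38.3 × 240) = 53.81 mm.
M_n = T(d − a/2) = 420.44 kN × (665 − 26.905) mm = 268.28 kN·m.

M_n ≈ 268 kN·m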